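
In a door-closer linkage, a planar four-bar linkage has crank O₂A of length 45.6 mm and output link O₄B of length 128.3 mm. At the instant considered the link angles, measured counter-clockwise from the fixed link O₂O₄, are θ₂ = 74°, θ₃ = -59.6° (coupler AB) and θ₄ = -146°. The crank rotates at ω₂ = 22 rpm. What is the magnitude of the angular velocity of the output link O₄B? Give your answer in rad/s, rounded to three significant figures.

ω₂ = 2.304 rad/s (from 22 rpm).
Differentiating the loop-closure r₂e^{iθ₂}+r₃e^{iθ₃}=r₁+r₄e^{iθ₄} gives r₂ω₂e^{iθ₂}+r₃ω₃e^{iθ₃}=r₄ω₄e^{iθ₄}.
Eliminating the other unknown: ω₄ = r₂ω₂ sin(θ₂−θ₃) / [r₄ sin(θ₄−θ₃)].
Numerator sine = +0.72417; denominator sine = -0.99803.
Result = 0.0456·2.304·(+0.72417) / (0.1283·(-0.99803)) = -0.59414 rad/s; magnitude 0.59414 rad/s.

0.594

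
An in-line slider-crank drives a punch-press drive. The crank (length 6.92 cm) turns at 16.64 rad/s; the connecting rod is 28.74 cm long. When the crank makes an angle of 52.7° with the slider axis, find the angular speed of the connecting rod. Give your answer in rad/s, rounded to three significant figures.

ω = 16.64 rad/s
The rod makes angle φ with the slider axis where L sinφ = r sinθ; differentiating, L cosφ·φ̇ = r ω cosθ.
L cosφ = √(L² − r² sin²θ) = 0.28208 m.
|ω_rod| = r ω |cosθ| / √(L² − r² sin²θ) = 0.0692·16.64·0.60599/0.28208 = 2.4737 rad/s.

2.47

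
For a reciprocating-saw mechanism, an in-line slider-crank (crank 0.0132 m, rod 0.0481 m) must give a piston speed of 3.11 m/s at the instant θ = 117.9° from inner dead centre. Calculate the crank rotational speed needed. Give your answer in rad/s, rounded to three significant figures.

307

For an in-line slider-crank, |v_piston| = rω|sinθ|·[1 + r cosθ/√(L² − r² sin²θ)].
With r = 0.0132 m, L = 0.0481 m, θ = 117.9°: the bracketed kinematic factor |dx/dθ| = 0.010122 m.
ω = v/|dx/dθ| = 3.11/0.010122 = 307.26 rad/s.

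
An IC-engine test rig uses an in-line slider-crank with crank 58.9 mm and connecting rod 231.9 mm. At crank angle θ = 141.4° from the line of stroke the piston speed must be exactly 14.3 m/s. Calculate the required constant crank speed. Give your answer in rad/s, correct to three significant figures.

487

For an in-line slider-crank, |v_piston| = rω|sinθ|·[1 + r cosθ/√(L² − r² sin²θ)].
With r = 0.0589 m, L = 0.2319 m, θ = 141.4°: the bracketed kinematic factor |dx/dθ| = 0.029359 m.
ω = v/|dx/dθ| = 14.3/0.029359 = 487.07 rad/s.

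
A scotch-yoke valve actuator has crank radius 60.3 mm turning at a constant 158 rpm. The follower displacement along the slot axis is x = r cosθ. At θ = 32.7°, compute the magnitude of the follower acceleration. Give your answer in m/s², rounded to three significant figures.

ω = 16.55 rad/s (from 158 rpm).
x = r cosθ ⇒ ẍ = −rω² cosθ (ω constant).
|a| = rω²|cosθ| = 0.0603·(16.55)²·|cos 32.7°| = 13.891 m/s².

13.9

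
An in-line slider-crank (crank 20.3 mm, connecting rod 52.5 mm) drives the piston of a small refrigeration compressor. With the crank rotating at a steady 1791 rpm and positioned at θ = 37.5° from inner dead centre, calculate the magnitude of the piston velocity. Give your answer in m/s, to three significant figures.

ω = 2π·1791/60 = 187.6 rad/s
For an in-line slider-crank, x = r cosθ + √(L² − r² sin²θ), so v = −rω sinθ·[1 + r cosθ/√(L² − r² sin²θ)].
With r = 0.0203 m, L = 0.0525 m, θ = 37.5°: √(L² − r² sin²θ) = 0.051025 m.
v = −0.0203·187.6·0.60876·[1 + 0.0203·0.79335/0.051025] = -3.0493 m/s.
|v| = 3.0493 m/s.

3.05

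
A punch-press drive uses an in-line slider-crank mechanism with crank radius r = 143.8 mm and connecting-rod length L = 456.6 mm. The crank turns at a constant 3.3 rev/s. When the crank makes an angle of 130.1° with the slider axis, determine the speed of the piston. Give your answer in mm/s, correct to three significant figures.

1800

ω = 2π·3.3 = 20.73 rad/s
For an in-line slider-crank, x = r cosθ + √(L² − r² sin²θ), so v = −rω sinθ·[1 + r cosθ/√(L² − r² sin²θ)].
With r = 0.1438 m, L = 0.4566 m, θ = 130.1°: √(L² − r² sin²θ) = 0.44315 m.
v = −0.1438·20.73·0.76492·[1 + 0.1438·-0.64412/0.44315] = -1.804 m/s.
|v| = 1.804 m/s = 1804 mm/s.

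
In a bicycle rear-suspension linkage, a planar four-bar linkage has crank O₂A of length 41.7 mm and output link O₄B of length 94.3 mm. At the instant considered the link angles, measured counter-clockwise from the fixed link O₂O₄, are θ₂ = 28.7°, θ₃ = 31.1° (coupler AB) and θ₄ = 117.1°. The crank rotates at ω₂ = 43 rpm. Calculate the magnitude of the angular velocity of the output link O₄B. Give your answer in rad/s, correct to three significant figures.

0.0836

ω₂ = 4.503 rad/s (from 43 rpm).
Differentiating the loop-closure r₂e^{iθ₂}+r₃e^{iθ₃}=r₁+r₄e^{iθ₄} gives r₂ω₂e^{iθ₂}+r₃ω₃e^{iθ₃}=r₄ω₄e^{iθ₄}.
Eliminating the other unknown: ω₄ = r₂ω₂ sin(θ₂−θ₃) / [r₄ sin(θ₄−θ₃)].
Numerator sine = -0.04188; denominator sine = +0.99756.
Result = 0.0417·4.503·(-0.04188) / (0.0943·(+0.99756)) = -0.083588 rad/s; magnitude 0.083588 rad/s.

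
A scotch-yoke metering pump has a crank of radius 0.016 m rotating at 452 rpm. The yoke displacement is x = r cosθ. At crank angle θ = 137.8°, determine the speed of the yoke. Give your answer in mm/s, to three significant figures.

509

ω = 47.33 rad/s (from 452 rpm).
x = r cosθ ⇒ ẋ = −rω sinθ.
|v| = rω|sinθ| = 0.016·47.33·|sin 137.8°| = 0.50872 m/s = 508.72 mm/s.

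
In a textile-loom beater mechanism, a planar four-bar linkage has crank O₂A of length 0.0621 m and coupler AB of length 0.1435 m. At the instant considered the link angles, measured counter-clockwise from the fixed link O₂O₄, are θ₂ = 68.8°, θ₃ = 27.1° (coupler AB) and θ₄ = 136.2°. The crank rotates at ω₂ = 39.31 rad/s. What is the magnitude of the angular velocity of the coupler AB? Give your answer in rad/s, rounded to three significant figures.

ω₂ = 39.31 rad/s
Differentiating the loop-closure r₂e^{iθ₂}+r₃e^{iθ₃}=r₁+r₄e^{iθ₄} gives r₂ω₂e^{iθ₂}+r₃ω₃e^{iθ₃}=r₄ω₄e^{iθ₄}.
Eliminating the other unknown: ω₃ = r₂ω₂ sin(θ₄−θ₂) / [r₃ sin(θ₃−θ₄)].
Numerator sine = +0.92321; denominator sine = -0.94495.
Result = 0.0621·39.31·(+0.92321) / (0.1435·(-0.94495)) = -16.62 rad/s; magnitude 16.62 rad/s.

16.6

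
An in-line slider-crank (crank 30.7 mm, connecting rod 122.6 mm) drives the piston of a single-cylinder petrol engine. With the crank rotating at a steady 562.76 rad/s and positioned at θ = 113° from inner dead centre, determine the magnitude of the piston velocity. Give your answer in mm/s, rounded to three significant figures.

14300

ω = 562.8 rad/s
For an in-line slider-crank, x = r cosθ + √(L² − r² sin²θ), so v = −rω sinθ·[1 + r cosθ/√(L² − r² sin²θ)].
With r = 0.0307 m, L = 0.1226 m, θ = 113°: √(L² − r² sin²θ) = 0.1193 m.
v = −0.0307·562.8·0.92050·[1 + 0.0307·-0.39073/0.1193] = -14.304 m/s.
|v| = 14.304 m/s = 14304 mm/s.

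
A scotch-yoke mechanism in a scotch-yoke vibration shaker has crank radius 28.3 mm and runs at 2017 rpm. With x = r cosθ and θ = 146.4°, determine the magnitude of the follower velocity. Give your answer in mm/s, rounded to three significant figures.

ω = 211.2 rad/s (from 2017 rpm).
x = r cosθ ⇒ ẋ = −rω sinθ.
|v| = rω|sinθ| = 0.0283·211.2·|sin 146.4°| = 3.3079 m/s = 3307.9 mm/s.

3310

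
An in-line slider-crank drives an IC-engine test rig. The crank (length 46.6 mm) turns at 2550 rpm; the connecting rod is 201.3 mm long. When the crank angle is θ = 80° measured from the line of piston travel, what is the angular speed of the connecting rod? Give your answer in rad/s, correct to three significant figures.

ω = 267 rad/s (converted from 2550 rpm).
The rod makes angle φ with the slider axis where L sinφ = r sinθ; differentiating, L cosφ·φ̇ = r ω cosθ.
L cosφ = √(L² − r² sin²θ) = 0.196 m.
|ω_rod| = r ω |cosθ| / √(L² − r² sin²θ) = 0.0466·267·0.17365/0.196 = 11.025 rad/s.

11.0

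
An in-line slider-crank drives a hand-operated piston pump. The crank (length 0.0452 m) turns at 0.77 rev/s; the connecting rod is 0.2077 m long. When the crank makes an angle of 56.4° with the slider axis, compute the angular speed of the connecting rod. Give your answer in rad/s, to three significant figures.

0.592

ω = 4.838 rad/s (converted from 0.77 rev/s).
The rod makes angle φ with the slider axis where L sinφ = r sinθ; differentiating, L cosφ·φ̇ = r ω cosθ.
L cosφ = √(L² − r² sin²θ) = 0.20426 m.
|ω_rod| = r ω |cosθ| / √(L² − r² sin²θ) = 0.0452·4.838·0.55339/0.20426 = 0.59246 rad/s.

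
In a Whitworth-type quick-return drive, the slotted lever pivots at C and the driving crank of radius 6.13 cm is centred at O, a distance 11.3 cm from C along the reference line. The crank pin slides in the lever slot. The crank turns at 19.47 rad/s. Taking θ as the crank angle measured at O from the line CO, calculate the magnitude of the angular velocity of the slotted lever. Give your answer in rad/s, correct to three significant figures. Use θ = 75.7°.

ω = 19.47 rad/s
Crank pin A relative to C: A = (d + r cosθ, r sinθ); lever angle φ = atan2(r sinθ, d + r cosθ).
Differentiating tanφ: φ̇ = rω(d cosθ + r)/(d² + r² + 2dr cosθ).
d² + r² + 2dr cosθ = |CA|² = 0.0199486 m²;  d cosθ + r = +0.089211 m.
|ω_lever| = |0.0613·19.47·+0.089211| / 0.0199486 = 5.3374 rad/s.

5.34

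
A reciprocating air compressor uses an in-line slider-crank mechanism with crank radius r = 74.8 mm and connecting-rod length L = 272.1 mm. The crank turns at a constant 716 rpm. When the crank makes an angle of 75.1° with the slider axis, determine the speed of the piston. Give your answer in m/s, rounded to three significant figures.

ω = 2π·716/60 = 74.98 rad/s
For an in-line slider-crank, x = r cosθ + √(L² − r² sin²θ), so v = −rω sinθ·[1 + r cosθ/√(L² − r² sin²θ)].
With r = 0.0748 m, L = 0.2721 m, θ = 75.1°: √(L² − r² sin²θ) = 0.26232 m.
v = −0.0748·74.98·0.96638·[1 + 0.0748·0.25713/0.26232] = -5.8173 m/s.
|v| = 5.8173 m/s.

5.82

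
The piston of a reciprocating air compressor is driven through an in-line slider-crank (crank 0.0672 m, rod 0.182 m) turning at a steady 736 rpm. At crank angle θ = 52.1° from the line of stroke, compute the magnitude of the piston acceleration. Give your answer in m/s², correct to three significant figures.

ω = 2π·736/60 = 77.07 rad/s
x(θ) = r cosθ + √(L² − r² sin²θ); with ω constant, a = ω²·d²x/dθ².
d²x/dθ² = −r cosθ − r²(cos2θ)/√u − r⁴ sin²2θ/(4u^{3/2}),  u = L² − r² sin²θ = 0.0303122 m².
Substituting r = 0.0672 m, L = 0.182 m, θ = 52.1°: d²x/dθ² = -0.035825 m.
a = ω²·d²x/dθ² = (77.07)²·(-0.035825) = -212.81 m/s²;  |a| = 212.81 m/s².

213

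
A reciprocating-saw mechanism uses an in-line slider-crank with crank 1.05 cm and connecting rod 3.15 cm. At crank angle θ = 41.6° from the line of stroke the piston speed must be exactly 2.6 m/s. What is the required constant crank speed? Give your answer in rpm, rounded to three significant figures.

For an in-line slider-crank, |v_piston| = rω|sinθ|·[1 + r cosθ/√(L² − r² sin²θ)].
With r = 0.0105 m, L = 0.0315 m, θ = 41.6°: the bracketed kinematic factor |dx/dθ| = 0.0087531 m.
ω = v/|dx/dθ| = 2.6/0.0087531 = 297.04 rad/s.
N = 60ω/(2π) = 2836.5 rpm.

2840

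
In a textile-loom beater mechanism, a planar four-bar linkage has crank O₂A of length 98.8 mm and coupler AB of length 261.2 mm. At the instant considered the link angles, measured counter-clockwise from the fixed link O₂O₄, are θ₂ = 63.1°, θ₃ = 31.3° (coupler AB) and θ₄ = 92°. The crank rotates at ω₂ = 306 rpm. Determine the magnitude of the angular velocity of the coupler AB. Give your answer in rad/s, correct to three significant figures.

6.72

ω₂ = 32.04 rad/s (from 306 rpm).
Differentiating the loop-closure r₂e^{iθ₂}+r₃e^{iθ₃}=r₁+r₄e^{iθ₄} gives r₂ω₂e^{iθ₂}+r₃ω₃e^{iθ₃}=r₄ω₄e^{iθ₄}.
Eliminating the other unknown: ω₃ = r₂ω₂ sin(θ₄−θ₂) / [r₃ sin(θ₃−θ₄)].
Numerator sine = +0.48328; denominator sine = -0.87207.
Result = 0.0988·32.04·(+0.48328) / (0.2612·(-0.87207)) = -6.7171 rad/s; magnitude 6.7171 rad/s.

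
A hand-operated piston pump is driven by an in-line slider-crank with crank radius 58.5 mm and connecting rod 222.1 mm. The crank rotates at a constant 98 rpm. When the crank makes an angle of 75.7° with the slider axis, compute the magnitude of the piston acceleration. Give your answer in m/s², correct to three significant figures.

0.0553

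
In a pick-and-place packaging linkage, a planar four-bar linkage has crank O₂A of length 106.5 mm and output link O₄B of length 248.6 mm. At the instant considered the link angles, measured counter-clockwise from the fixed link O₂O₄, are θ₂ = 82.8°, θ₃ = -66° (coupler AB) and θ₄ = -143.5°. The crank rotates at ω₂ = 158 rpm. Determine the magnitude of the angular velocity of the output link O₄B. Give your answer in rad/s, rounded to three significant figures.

ω₂ = 16.55 rad/s (from 158 rpm).
Differentiating the loop-closure r₂e^{iθ₂}+r₃e^{iθ₃}=r₁+r₄e^{iθ₄} gives r₂ω₂e^{iθ₂}+r₃ω₃e^{iθ₃}=r₄ω₄e^{iθ₄}.
Eliminating the other unknown: ω₄ = r₂ω₂ sin(θ₂−θ₃) / [r₄ sin(θ₄−θ₃)].
Numerator sine = +0.51803; denominator sine = -0.97630.
Result = 0.1065·16.55·(+0.51803) / (0.2486·(-0.97630)) = -3.761 rad/s; magnitude 3.761 rad/s.

3.76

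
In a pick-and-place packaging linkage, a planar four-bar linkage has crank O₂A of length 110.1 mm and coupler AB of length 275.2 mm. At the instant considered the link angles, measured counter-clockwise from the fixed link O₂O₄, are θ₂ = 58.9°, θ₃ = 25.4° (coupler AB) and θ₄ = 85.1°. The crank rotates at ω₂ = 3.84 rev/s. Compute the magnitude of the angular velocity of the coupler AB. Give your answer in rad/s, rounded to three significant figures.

ω₂ = 24.13 rad/s (from 3.84 rev/s).
Differentiating the loop-closure r₂e^{iθ₂}+r₃e^{iθ₃}=r₁+r₄e^{iθ₄} gives r₂ω₂e^{iθ₂}+r₃ω₃e^{iθ₃}=r₄ω₄e^{iθ₄}.
Eliminating the other unknown: ω₃ = r₂ω₂ sin(θ₄−θ₂) / [r₃ sin(θ₃−θ₄)].
Numerator sine = +0.44151; denominator sine = -0.86340.
Result = 0.1101·24.13·(+0.44151) / (0.2752·(-0.86340)) = -4.936 rad/s; magnitude 4.936 rad/s.

4.94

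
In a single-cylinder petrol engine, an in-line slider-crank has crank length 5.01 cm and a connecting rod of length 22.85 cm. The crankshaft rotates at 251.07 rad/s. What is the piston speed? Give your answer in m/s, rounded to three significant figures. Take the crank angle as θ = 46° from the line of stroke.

10.4

ω = 251.1 rad/s
For an in-line slider-crank, x = r cosθ + √(L² − r² sin²θ), so v = −rω sinθ·[1 + r cosθ/√(L² − r² sin²θ)].
With r = 0.0501 m, L = 0.2285 m, θ = 46°: √(L² − r² sin²θ) = 0.22564 m.
v = −0.0501·251.1·0.71934·[1 + 0.0501·0.69466/0.22564] = -10.444 m/s.
|v| = 10.444 m/s.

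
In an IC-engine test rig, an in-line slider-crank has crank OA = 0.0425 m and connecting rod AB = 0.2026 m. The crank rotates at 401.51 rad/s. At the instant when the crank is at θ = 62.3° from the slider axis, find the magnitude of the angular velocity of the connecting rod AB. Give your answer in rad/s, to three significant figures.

ω = 401.5 rad/s
The rod makes angle φ with the slider axis where L sinφ = r sinθ; differentiating, L cosφ·φ̇ = r ω cosθ.
L cosφ = √(L² − r² sin²θ) = 0.19907 m.
|ω_rod| = r ω |cosθ| / √(L² − r² sin²θ) = 0.0425·401.5·0.46484/0.19907 = 39.845 rad/s.

39.8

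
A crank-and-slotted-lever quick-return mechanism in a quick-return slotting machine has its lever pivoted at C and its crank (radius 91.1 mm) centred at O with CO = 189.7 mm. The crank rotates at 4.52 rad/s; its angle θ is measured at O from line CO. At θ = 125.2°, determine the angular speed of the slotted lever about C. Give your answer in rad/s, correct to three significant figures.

0.308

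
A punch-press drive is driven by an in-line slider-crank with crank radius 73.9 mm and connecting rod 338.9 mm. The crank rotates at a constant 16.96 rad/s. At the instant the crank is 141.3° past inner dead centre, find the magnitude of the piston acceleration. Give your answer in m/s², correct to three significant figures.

ω = 16.96 rad/s
x(θ) = r cosθ + √(L² − r² sin²θ); with ω constant, a = ω²·d²x/dθ².
d²x/dθ² = −r cosθ − r²(cos2θ)/√u − r⁴ sin²2θ/(4u^{3/2}),  u = L² − r² sin²θ = 0.112718 m².
Substituting r = 0.0739 m, L = 0.3389 m, θ = 141.3°: d²x/dθ² = +0.053938 m.
a = ω²·d²x/dθ² = (16.96)²·(+0.053938) = +15.515 m/s²;  |a| = 15.515 m/s².

15.5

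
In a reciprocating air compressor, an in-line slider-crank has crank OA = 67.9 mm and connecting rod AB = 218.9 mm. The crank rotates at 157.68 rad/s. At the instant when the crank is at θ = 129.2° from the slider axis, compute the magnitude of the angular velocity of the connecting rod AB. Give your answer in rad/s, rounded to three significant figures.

ω = 157.7 rad/s
The rod makes angle φ with the slider axis where L sinφ = r sinθ; differentiating, L cosφ·φ̇ = r ω cosθ.
L cosφ = √(L² − r² sin²θ) = 0.21248 m.
|ω_rod| = r ω |cosθ| / √(L² − r² sin²θ) = 0.0679·157.7·0.63203/0.21248 = 31.847 rad/s.

31.8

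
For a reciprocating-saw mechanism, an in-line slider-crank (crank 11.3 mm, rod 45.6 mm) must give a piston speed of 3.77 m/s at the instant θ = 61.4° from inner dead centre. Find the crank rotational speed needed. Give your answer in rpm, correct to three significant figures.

3240

For an in-line slider-crank, |v_piston| = rω|sinθ|·[1 + r cosθ/√(L² − r² sin²θ)].
With r = 0.0113 m, L = 0.0456 m, θ = 61.4°: the bracketed kinematic factor |dx/dθ| = 0.011127 m.
ω = v/|dx/dθ| = 3.77/0.011127 = 338.82 rad/s.
N = 60ω/(2π) = 3235.5 rpm.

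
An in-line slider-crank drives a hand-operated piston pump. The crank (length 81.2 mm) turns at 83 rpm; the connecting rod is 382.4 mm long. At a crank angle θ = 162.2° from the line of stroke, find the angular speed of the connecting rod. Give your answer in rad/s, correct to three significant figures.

1.76

ω = 8.692 rad/s (converted from 83 rpm).
The rod makes angle φ with the slider axis where L sinφ = r sinθ; differentiating, L cosφ·φ̇ = r ω cosθ.
L cosφ = √(L² − r² sin²θ) = 0.38159 m.
|ω_rod| = r ω |cosθ| / √(L² − r² sin²θ) = 0.0812·8.692·0.95213/0.38159 = 1.761 rad/s.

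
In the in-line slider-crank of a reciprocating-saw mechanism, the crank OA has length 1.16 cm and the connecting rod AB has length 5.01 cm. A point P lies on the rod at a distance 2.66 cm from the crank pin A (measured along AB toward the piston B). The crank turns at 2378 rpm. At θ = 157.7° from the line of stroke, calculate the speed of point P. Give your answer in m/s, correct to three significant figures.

1.59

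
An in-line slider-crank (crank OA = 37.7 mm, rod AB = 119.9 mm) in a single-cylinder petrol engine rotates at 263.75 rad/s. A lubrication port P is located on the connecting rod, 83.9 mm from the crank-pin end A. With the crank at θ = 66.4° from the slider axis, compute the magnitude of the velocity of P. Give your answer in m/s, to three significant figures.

10.0

ω = 263.8 rad/s.  Crank-pin speed |V_A| = rω = 9.9434 m/s, perpendicular to OA.
Rod angle: sinφ = −(r/L) sinθ ⇒ φ = -16.746°; ω_rod = −rω cosθ/√(L²−r²sin²θ) = -34.672 rad/s.
V_P = V_A + ω_rod × AP, with AP = 0.0839 m along the rod.
Components: V_Px = −rω sinθ − a·ω_rod·sinφ = -9.9499 m/s;  V_Py = rω cosθ + a·ω_rod·cosφ = +1.1952 m/s.
|V_P| = √(V_Px² + V_Py²) = 10.021 m/s.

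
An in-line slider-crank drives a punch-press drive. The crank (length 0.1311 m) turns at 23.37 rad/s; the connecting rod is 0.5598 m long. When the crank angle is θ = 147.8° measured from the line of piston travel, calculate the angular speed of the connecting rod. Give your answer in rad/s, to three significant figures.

4.67

ω = 23.37 rad/s
The rod makes angle φ with the slider axis where L sinφ = r sinθ; differentiating, L cosφ·φ̇ = r ω cosθ.
L cosφ = √(L² − r² sin²θ) = 0.55542 m.
|ω_rod| = r ω |cosθ| / √(L² − r² sin²θ) = 0.1311·23.37·0.84619/0.55542 = 4.6677 rad/s.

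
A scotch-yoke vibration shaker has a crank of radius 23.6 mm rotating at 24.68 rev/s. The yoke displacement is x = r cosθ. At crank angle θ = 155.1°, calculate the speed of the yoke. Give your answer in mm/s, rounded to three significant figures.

1540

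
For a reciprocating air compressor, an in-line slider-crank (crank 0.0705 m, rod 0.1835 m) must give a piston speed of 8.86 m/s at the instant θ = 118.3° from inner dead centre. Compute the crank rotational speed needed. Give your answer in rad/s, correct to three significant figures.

177

For an in-line slider-crank, |v_piston| = rω|sinθ|·[1 + r cosθ/√(L² − r² sin²θ)].
With r = 0.0705 m, L = 0.1835 m, θ = 118.3°: the bracketed kinematic factor |dx/dθ| = 0.050059 m.
ω = v/|dx/dθ| = 8.86/0.050059 = 176.99 rad/s.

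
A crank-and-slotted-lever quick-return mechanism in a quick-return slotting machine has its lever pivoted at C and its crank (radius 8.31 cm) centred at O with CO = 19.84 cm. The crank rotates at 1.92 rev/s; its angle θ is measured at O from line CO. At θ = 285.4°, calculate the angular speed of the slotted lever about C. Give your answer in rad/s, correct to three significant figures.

2.47

ω = 12.06 rad/s (from 1.92 rev/s).
Crank pin A relative to C: A = (d + r cosθ, r sinθ); lever angle φ = atan2(r sinθ, d + r cosθ).
Differentiating tanφ: φ̇ = rω(d cosθ + r)/(d² + r² + 2dr cosθ).
d² + r² + 2dr cosθ = |CA|² = 0.0550246 m²;  d cosθ + r = +0.13579 m.
|ω_lever| = |0.0831·12.06·+0.13579| / 0.0550246 = 2.4739 rad/s.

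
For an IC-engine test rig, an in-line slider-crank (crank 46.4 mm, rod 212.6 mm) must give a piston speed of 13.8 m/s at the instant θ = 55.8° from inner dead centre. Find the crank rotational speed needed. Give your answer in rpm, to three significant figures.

3050

For an in-line slider-crank, |v_piston| = rω|sinθ|·[1 + r cosθ/√(L² − r² sin²θ)].
With r = 0.0464 m, L = 0.2126 m, θ = 55.8°: the bracketed kinematic factor |dx/dθ| = 0.043163 m.
ω = v/|dx/dθ| = 13.8/0.043163 = 319.72 rad/s.
N = 60ω/(2π) = 3053.1 rpm.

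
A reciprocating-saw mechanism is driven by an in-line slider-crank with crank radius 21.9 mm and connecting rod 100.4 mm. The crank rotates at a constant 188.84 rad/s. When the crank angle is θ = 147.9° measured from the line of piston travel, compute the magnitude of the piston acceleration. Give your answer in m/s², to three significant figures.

585

ω = 188.8 rad/s
x(θ) = r cosθ + √(L² − r² sin²θ); with ω constant, a = ω²·d²x/dθ².
d²x/dθ² = −r cosθ − r²(cos2θ)/√u − r⁴ sin²2θ/(4u^{3/2}),  u = L² − r² sin²θ = 0.00994473 m².
Substituting r = 0.0219 m, L = 0.1004 m, θ = 147.9°: d²x/dθ² = +0.016412 m.
a = ω²·d²x/dθ² = (188.8)²·(+0.016412) = +585.25 m/s²;  |a| = 585.25 m/s².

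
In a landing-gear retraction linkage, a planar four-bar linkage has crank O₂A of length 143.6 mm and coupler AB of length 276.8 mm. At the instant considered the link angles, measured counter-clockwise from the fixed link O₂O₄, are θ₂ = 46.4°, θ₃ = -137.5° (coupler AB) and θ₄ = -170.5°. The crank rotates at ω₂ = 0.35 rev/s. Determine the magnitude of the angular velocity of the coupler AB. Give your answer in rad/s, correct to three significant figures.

1.26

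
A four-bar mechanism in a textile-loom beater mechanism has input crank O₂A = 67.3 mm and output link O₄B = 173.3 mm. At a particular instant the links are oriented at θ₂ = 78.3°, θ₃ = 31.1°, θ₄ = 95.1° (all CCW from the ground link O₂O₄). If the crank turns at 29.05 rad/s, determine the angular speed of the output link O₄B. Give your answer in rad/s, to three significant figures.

ω₂ = 29.05 rad/s
Differentiating the loop-closure r₂e^{iθ₂}+r₃e^{iθ₃}=r₁+r₄e^{iθ₄} gives r₂ω₂e^{iθ₂}+r₃ω₃e^{iθ₃}=r₄ω₄e^{iθ₄}.
Eliminating the other unknown: ω₄ = r₂ω₂ sin(θ₂−θ₃) / [r₄ sin(θ₄−θ₃)].
Numerator sine = +0.73373; denominator sine = +0.89879.
Result = 0.0673·29.05·(+0.73373) / (0.1733·(+0.89879)) = +9.2096 rad/s; magnitude 9.2096 rad/s.

9.21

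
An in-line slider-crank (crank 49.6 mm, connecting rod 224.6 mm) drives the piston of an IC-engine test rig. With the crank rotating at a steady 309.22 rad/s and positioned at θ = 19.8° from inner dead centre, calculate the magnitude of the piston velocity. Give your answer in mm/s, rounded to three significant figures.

6280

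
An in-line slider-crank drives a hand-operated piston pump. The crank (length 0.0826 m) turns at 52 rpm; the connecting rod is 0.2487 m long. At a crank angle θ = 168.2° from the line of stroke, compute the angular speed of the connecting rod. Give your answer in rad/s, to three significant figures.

ω = 5.445 rad/s (converted from 52 rpm).
The rod makes angle φ with the slider axis where L sinφ = r sinθ; differentiating, L cosφ·φ̇ = r ω cosθ.
L cosφ = √(L² − r² sin²θ) = 0.24813 m.
|ω_rod| = r ω |cosθ| / √(L² − r² sin²θ) = 0.0826·5.445·0.97887/0.24813 = 1.7745 rad/s.

1.77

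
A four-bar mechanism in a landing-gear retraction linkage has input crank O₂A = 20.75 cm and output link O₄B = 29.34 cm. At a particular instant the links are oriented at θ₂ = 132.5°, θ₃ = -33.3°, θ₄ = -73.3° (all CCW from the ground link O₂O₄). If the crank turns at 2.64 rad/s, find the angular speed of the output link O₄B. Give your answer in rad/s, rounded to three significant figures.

ω₂ = 2.64 rad/s
Differentiating the loop-closure r₂e^{iθ₂}+r₃e^{iθ₃}=r₁+r₄e^{iθ₄} gives r₂ω₂e^{iθ₂}+r₃ω₃e^{iθ₃}=r₄ω₄e^{iθ₄}.
Eliminating the other unknown: ω₄ = r₂ω₂ sin(θ₂−θ₃) / [r₄ sin(θ₄−θ₃)].
Numerator sine = +0.24531; denominator sine = -0.64279.
Result = 0.2075·2.64·(+0.24531) / (0.2934·(-0.64279)) = -0.71253 rad/s; magnitude 0.71253 rad/s.

0.713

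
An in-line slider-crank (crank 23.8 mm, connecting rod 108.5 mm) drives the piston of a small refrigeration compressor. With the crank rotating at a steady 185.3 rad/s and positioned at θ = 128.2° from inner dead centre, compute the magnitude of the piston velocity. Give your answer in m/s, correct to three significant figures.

ω = 185.3 rad/s
For an in-line slider-crank, x = r cosθ + √(L² − r² sin²θ), so v = −rω sinθ·[1 + r cosθ/√(L² − r² sin²θ)].
With r = 0.0238 m, L = 0.1085 m, θ = 128.2°: √(L² − r² sin²θ) = 0.10688 m.
v = −0.0238·185.3·0.78586·[1 + 0.0238·-0.61841/0.10688] = -2.9885 m/s.
|v| = 2.9885 m/s.

2.99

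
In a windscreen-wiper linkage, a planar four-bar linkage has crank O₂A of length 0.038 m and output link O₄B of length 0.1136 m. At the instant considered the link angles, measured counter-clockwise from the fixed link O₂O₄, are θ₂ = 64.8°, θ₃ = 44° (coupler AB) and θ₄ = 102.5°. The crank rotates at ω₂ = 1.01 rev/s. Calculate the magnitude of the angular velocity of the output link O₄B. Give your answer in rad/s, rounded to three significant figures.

0.884

ω₂ = 6.346 rad/s (from 1.01 rev/s).
Differentiating the loop-closure r₂e^{iθ₂}+r₃e^{iθ₃}=r₁+r₄e^{iθ₄} gives r₂ω₂e^{iθ₂}+r₃ω₃e^{iθ₃}=r₄ω₄e^{iθ₄}.
Eliminating the other unknown: ω₄ = r₂ω₂ sin(θ₂−θ₃) / [r₄ sin(θ₄−θ₃)].
Numerator sine = +0.35511; denominator sine = +0.85264.
Result = 0.038·6.346·(+0.35511) / (0.1136·(+0.85264)) = +0.8841 rad/s; magnitude 0.8841 rad/s.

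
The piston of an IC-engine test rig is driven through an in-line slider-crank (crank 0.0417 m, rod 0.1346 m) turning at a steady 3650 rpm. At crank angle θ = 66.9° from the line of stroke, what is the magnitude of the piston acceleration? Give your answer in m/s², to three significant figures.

ω = 2π·3650/60 = 382.2 rad/s
x(θ) = r cosθ + √(L² − r² sin²θ); with ω constant, a = ω²·d²x/dθ².
d²x/dθ² = −r cosθ − r²(cos2θ)/√u − r⁴ sin²2θ/(4u^{3/2}),  u = L² − r² sin²θ = 0.0166459 m².
Substituting r = 0.0417 m, L = 0.1346 m, θ = 66.9°: d²x/dθ² = -0.0072153 m.
a = ω²·d²x/dθ² = (382.2)²·(-0.0072153) = -1054.1 m/s²;  |a| = 1054.1 m/s².

1050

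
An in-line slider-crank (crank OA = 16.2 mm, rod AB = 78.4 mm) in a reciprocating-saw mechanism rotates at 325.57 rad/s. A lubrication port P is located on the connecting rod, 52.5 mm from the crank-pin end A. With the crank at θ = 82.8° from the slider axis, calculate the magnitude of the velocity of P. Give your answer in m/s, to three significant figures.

ω = 325.6 rad/s.  Crank-pin speed |V_A| = rω = 5.2742 m/s, perpendicular to OA.
Rod angle: sinφ = −(r/L) sinθ ⇒ φ = -11.830°; ω_rod = −rω cosθ/√(L²−r²sin²θ) = -8.6146 rad/s.
V_P = V_A + ω_rod × AP, with AP = 0.0525 m along the rod.
Components: V_Px = −rω sinθ − a·ω_rod·sinφ = -5.3254 m/s;  V_Py = rω cosθ + a·ω_rod·cosφ = +0.21838 m/s.
|V_P| = √(V_Px² + V_Py²) = 5.3298 m/s.

5.33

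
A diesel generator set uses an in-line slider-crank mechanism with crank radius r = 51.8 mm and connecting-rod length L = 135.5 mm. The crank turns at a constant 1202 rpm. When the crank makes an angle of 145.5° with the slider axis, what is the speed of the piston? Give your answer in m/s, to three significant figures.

2.50

ω = 2π·1202/60 = 125.9 rad/s
For an in-line slider-crank, x = r cosθ + √(L² − r² sin²θ), so v = −rω sinθ·[1 + r cosθ/√(L² − r² sin²θ)].
With r = 0.0518 m, L = 0.1355 m, θ = 145.5°: √(L² − r² sin²θ) = 0.13229 m.
v = −0.0518·125.9·0.56641·[1 + 0.0518·-0.82413/0.13229] = -2.5013 m/s.
|v| = 2.5013 m/s.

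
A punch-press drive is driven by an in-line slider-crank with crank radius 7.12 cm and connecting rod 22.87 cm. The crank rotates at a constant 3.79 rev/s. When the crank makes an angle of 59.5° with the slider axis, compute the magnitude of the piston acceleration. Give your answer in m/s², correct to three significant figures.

14.4

ω = 2π·3.79 = 23.81 rad/s
x(θ) = r cosθ + √(L² − r² sin²θ); with ω constant, a = ω²·d²x/dθ².
d²x/dθ² = −r cosθ − r²(cos2θ)/√u − r⁴ sin²2θ/(4u^{3/2}),  u = L² − r² sin²θ = 0.0485401 m².
Substituting r = 0.0712 m, L = 0.2287 m, θ = 59.5°: d²x/dθ² = -0.025441 m.
a = ω²·d²x/dθ² = (23.81)²·(-0.025441) = -14.427 m/s²;  |a| = 14.427 m/s².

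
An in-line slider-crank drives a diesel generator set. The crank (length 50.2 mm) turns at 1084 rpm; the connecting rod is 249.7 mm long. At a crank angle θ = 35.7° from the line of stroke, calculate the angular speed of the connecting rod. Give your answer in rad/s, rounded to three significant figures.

18.7

ω = 113.5 rad/s (converted from 1084 rpm).
The rod makes angle φ with the slider axis where L sinφ = r sinθ; differentiating, L cosφ·φ̇ = r ω cosθ.
L cosφ = √(L² − r² sin²θ) = 0.24798 m.
|ω_rod| = r ω |cosθ| / √(L² − r² sin²θ) = 0.0502·113.5·0.81208/0.24798 = 18.662 rad/s.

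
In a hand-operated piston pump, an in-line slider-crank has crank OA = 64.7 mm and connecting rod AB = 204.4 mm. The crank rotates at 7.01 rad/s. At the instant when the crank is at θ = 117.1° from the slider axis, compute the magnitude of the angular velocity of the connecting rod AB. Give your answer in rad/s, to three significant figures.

ω = 7.01 rad/s
The rod makes angle φ with the slider axis where L sinφ = r sinθ; differentiating, L cosφ·φ̇ = r ω cosθ.
L cosφ = √(L² − r² sin²θ) = 0.19612 m.
|ω_rod| = r ω |cosθ| / √(L² − r² sin²θ) = 0.0647·7.01·0.45554/0.19612 = 1.0535 rad/s.

1.05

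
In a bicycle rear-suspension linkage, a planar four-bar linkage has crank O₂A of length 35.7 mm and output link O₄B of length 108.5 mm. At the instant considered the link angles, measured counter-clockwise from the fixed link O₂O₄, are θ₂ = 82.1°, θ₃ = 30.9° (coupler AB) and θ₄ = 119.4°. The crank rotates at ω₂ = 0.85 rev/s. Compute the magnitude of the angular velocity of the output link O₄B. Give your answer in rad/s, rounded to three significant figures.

ω₂ = 5.341 rad/s (from 0.85 rev/s).
Differentiating the loop-closure r₂e^{iθ₂}+r₃e^{iθ₃}=r₁+r₄e^{iθ₄} gives r₂ω₂e^{iθ₂}+r₃ω₃e^{iθ₃}=r₄ω₄e^{iθ₄}.
Eliminating the other unknown: ω₄ = r₂ω₂ sin(θ₂−θ₃) / [r₄ sin(θ₄−θ₃)].
Numerator sine = +0.77934; denominator sine = +0.99966.
Result = 0.0357·5.341·(+0.77934) / (0.1085·(+0.99966)) = +1.37 rad/s; magnitude 1.37 rad/s.

1.37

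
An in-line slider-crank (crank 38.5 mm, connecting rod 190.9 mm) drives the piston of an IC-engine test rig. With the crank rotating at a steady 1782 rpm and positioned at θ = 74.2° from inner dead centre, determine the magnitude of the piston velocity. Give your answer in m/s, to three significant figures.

ω = 2π·1782/60 = 186.6 rad/s
For an in-line slider-crank, x = r cosθ + √(L² − r² sin²θ), so v = −rω sinθ·[1 + r cosθ/√(L² − r² sin²θ)].
With r = 0.0385 m, L = 0.1909 m, θ = 74.2°: √(L² − r² sin²θ) = 0.18727 m.
v = −0.0385·186.6·0.96222·[1 + 0.0385·0.27228/0.18727] = -7.3 m/s.
|v| = 7.3 m/s.

7.30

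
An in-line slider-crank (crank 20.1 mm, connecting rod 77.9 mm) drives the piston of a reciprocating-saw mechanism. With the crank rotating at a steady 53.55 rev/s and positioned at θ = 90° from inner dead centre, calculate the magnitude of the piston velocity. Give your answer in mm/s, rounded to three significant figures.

6760

ω = 2π·53.5 = 336.5 rad/s
For an in-line slider-crank, x = r cosθ + √(L² − r² sin²θ), so v = −rω sinθ·[1 + r cosθ/√(L² − r² sin²θ)].
With r = 0.0201 m, L = 0.0779 m, θ = 90°: √(L² − r² sin²θ) = 0.075262 m.
v = −0.0201·336.5·1.00000·[1 + 0.0201·0.00000/0.075262] = -6.7629 m/s.
|v| = 6.7629 m/s = 6762.9 mm/s.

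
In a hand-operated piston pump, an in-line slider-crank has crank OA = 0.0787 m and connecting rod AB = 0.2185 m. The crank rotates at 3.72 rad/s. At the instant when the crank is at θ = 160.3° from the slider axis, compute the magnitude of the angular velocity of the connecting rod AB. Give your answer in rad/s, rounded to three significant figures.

1.27

ω = 3.72 rad/s
The rod makes angle φ with the slider axis where L sinφ = r sinθ; differentiating, L cosφ·φ̇ = r ω cosθ.
L cosφ = √(L² − r² sin²θ) = 0.21688 m.
|ω_rod| = r ω |cosθ| / √(L² − r² sin²θ) = 0.0787·3.72·0.94147/0.21688 = 1.2709 rad/s.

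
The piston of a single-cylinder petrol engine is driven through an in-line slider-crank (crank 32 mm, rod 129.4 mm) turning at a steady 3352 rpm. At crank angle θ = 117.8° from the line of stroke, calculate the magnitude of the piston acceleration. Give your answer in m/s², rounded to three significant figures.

ω = 2π·3352/60 = 351 rad/s
x(θ) = r cosθ + √(L² − r² sin²θ); with ω constant, a = ω²·d²x/dθ².
d²x/dθ² = −r cosθ − r²(cos2θ)/√u − r⁴ sin²2θ/(4u^{3/2}),  u = L² − r² sin²θ = 0.0159431 m².
Substituting r = 0.032 m, L = 0.1294 m, θ = 117.8°: d²x/dθ² = +0.019418 m.
a = ω²·d²x/dθ² = (351)²·(+0.019418) = +2392.5 m/s²;  |a| = 2392.5 m/s².

2390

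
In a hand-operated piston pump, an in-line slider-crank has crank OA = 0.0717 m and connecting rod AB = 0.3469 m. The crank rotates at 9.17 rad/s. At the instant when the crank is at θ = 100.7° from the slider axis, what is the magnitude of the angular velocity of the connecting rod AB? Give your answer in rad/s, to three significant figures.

ω = 9.17 rad/s
The rod makes angle φ with the slider axis where L sinφ = r sinθ; differentiating, L cosφ·φ̇ = r ω cosθ.
L cosφ = √(L² − r² sin²θ) = 0.33967 m.
|ω_rod| = r ω |cosθ| / √(L² − r² sin²θ) = 0.0717·9.17·0.18567/0.33967 = 0.35939 rad/s.

0.359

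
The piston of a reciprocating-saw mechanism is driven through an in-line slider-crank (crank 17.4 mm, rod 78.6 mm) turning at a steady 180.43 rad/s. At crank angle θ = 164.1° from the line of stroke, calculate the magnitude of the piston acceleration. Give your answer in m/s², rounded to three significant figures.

ω = 180.4 rad/s
x(θ) = r cosθ + √(L² − r² sin²θ); with ω constant, a = ω²·d²x/dθ².
d²x/dθ² = −r cosθ − r²(cos2θ)/√u − r⁴ sin²2θ/(4u^{3/2}),  u = L² − r² sin²θ = 0.00615524 m².
Substituting r = 0.0174 m, L = 0.0786 m, θ = 164.1°: d²x/dθ² = +0.013441 m.
a = ω²·d²x/dθ² = (180.4)²·(+0.013441) = +437.58 m/s²;  |a| = 437.58 m/s².

438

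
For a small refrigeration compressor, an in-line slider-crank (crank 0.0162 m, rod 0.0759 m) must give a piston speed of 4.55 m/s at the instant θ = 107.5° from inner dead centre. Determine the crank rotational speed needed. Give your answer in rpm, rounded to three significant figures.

3010

For an in-line slider-crank, |v_piston| = rω|sinθ|·[1 + r cosθ/√(L² − r² sin²θ)].
With r = 0.0162 m, L = 0.0759 m, θ = 107.5°: the bracketed kinematic factor |dx/dθ| = 0.014437 m.
ω = v/|dx/dθ| = 4.55/0.014437 = 315.15 rad/s.
N = 60ω/(2π) = 3009.5 rpm.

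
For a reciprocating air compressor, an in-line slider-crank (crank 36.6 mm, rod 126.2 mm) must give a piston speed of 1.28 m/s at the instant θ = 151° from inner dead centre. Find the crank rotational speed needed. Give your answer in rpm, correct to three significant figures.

For an in-line slider-crank, |v_piston| = rω|sinθ|·[1 + r cosθ/√(L² − r² sin²θ)].
With r = 0.0366 m, L = 0.1262 m, θ = 151°: the bracketed kinematic factor |dx/dθ| = 0.013198 m.
ω = v/|dx/dθ| = 1.28/0.013198 = 96.984 rad/s.
N = 60ω/(2π) = 926.13 rpm.

926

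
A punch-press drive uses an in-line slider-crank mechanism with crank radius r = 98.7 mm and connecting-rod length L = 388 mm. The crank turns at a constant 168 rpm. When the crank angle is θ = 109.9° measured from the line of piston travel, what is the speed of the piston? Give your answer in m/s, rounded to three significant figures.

1.49

ω = 2π·168/60 = 17.59 rad/s
For an in-line slider-crank, x = r cosθ + √(L² − r² sin²θ), so v = −rω sinθ·[1 + r cosθ/√(L² − r² sin²θ)].
With r = 0.0987 m, L = 0.388 m, θ = 109.9°: √(L² − r² sin²θ) = 0.37674 m.
v = −0.0987·17.59·0.94029·[1 + 0.0987·-0.34038/0.37674] = -1.4871 m/s.
|v| = 1.4871 m/s.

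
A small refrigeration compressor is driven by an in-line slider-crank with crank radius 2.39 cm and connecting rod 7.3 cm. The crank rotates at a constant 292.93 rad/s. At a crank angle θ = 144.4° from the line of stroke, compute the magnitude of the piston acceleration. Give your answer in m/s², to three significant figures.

1430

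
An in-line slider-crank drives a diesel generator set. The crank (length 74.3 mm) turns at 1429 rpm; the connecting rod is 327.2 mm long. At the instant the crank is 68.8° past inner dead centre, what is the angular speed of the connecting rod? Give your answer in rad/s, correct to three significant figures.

ω = 149.6 rad/s (converted from 1429 rpm).
The rod makes angle φ with the slider axis where L sinφ = r sinθ; differentiating, L cosφ·φ̇ = r ω cosθ.
L cosφ = √(L² − r² sin²θ) = 0.31978 m.
|ω_rod| = r ω |cosθ| / √(L² − r² sin²θ) = 0.0743·149.6·0.36162/0.31978 = 12.573 rad/s.

12.6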